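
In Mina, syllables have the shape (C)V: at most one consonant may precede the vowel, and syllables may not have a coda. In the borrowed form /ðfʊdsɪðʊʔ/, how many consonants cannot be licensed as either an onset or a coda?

3

The consonants /ð/, /d/, /ʔ/ cannot be parsed into a legal (C)V syllable (no codas are permitted; onsets are limited to one consonant).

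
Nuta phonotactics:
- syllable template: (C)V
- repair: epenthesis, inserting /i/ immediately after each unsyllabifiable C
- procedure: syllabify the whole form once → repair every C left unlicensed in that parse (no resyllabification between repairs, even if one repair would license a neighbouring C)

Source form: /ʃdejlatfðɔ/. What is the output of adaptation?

The consonants /ʃ/, /j/, /t/, /f/ cannot be parsed into a legal (C)V syllable (no codas are permitted; onsets are limited to one consonant).
Inserting the epenthetic vowel yields /ʃ/ → /ʃi/, /j/ → /ji/, /t/ → /ti/, /f/ → /fi/.

ʃidejilatifiðɔ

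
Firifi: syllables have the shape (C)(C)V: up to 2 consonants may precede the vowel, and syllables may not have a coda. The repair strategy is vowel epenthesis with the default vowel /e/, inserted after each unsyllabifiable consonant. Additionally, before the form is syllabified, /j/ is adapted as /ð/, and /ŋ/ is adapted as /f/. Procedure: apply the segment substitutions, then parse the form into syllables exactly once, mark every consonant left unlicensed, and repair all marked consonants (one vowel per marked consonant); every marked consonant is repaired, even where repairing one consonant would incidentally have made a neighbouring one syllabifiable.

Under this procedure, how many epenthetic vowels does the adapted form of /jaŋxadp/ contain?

2

After substitution the input is /ðafxadp/.
The unsyllabifiable consonants are /d/, /p/; each receives one epenthetic vowel.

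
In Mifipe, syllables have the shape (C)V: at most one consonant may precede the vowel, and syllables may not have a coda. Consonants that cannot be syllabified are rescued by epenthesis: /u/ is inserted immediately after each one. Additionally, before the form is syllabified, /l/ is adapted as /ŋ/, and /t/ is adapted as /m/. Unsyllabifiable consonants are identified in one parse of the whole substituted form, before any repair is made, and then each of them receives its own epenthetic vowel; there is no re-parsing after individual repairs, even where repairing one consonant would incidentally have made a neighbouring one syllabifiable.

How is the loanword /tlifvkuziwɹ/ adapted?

muŋifuvukuziwuɹu

Substitution: /t/ → /m/, /l/ → /ŋ/, giving /mŋifvkuziwɹ/.
Under (C)V, the unsyllabifiable consonants are /m/, /f/, /v/, /w/, /ɹ/ (no codas are permitted; onsets are limited to one consonant).
Inserting the epenthetic vowel yields /m/ → /mu/, /f/ → /fu/, /v/ → /vu/, /w/ → /wu/, /ɹ/ → /ɹu/.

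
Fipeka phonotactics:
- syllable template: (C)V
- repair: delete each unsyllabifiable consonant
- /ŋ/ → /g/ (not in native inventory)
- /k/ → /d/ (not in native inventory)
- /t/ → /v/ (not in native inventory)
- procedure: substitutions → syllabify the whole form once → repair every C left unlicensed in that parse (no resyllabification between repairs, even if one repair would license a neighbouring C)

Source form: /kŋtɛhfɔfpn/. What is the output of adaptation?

vɛfɔ

Substitution: /k/ → /d/, /ŋ/ → /g/, /t/ → /v/, giving /dgvɛhfɔfpn/.
The consonants /d/, /g/, /h/, /f/, /p/, /n/ cannot be parsed into a legal (C)V syllable (no codas are permitted; onsets are limited to one consonant).
Deleting the stranded consonants removes /d/, /g/, /h/, /f/, /p/, /n/.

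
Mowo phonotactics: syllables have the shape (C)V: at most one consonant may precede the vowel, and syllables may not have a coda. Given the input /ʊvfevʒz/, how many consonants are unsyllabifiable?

4

Syllabifying with onset maximization leaves /v/, /v/, /ʒ/, /z/ stranded (no codas are permitted; onsets are limited to one consonant).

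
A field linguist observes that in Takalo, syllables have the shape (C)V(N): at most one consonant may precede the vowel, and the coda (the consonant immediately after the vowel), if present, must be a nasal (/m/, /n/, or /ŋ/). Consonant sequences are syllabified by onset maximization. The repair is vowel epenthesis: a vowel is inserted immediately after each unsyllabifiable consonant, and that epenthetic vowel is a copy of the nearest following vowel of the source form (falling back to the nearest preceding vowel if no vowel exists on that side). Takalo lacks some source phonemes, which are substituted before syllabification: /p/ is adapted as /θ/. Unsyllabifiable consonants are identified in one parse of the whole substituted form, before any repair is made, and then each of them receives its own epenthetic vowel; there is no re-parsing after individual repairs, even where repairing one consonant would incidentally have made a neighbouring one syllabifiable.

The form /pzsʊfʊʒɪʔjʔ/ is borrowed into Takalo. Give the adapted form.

Substitution: /p/ → /θ/, giving /θzsʊfʊʒɪʔjʔ/.
Syllabifying with onset maximization leaves /θ/, /z/, /ʔ/, /j/, /ʔ/ stranded (only a nasal (/m/, /n/, or /ŋ/) is licensed in coda position; onsets are limited to one consonant).
Epenthesis after each stranded consonant: /θ/ → /θʊ/, /z/ → /zʊ/, /ʔ/ → /ʔɪ/, /j/ → /jɪ/, /ʔ/ → /ʔɪ/.

θʊzʊsʊfʊʒɪʔɪjɪʔɪ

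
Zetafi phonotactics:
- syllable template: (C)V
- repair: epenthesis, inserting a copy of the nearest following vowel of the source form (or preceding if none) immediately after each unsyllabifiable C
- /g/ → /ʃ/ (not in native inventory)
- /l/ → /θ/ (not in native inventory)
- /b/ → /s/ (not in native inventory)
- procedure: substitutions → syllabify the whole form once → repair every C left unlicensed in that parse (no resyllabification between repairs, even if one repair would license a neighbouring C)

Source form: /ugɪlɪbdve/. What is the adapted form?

Substitution: /g/ → /ʃ/, /l/ → /θ/, /b/ → /s/, giving /uʃɪθɪsdve/.
Under (C)V, the unsyllabifiable consonants are /s/, /d/ (no codas are permitted; onsets are limited to one consonant).
Epenthesis after each stranded consonant: /s/ → /se/, /d/ → /de/.

uʃɪθɪsedeve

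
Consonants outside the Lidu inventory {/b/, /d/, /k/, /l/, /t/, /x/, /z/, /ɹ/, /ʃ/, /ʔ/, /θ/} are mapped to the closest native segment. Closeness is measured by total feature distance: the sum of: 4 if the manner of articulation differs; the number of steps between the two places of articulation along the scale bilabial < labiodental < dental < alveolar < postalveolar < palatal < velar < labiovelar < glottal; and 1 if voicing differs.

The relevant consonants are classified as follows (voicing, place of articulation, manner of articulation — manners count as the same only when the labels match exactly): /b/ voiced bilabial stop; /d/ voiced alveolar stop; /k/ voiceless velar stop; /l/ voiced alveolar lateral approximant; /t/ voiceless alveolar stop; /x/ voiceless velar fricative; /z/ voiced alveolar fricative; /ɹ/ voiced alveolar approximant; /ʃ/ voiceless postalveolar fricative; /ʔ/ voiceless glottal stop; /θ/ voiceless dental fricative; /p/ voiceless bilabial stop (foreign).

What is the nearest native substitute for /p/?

b

/b/ is closest: same manner (stop), place distance 0 (bilabial→bilabial), voicing differs (+1); total 1. Next closest is /t/ at distance 3.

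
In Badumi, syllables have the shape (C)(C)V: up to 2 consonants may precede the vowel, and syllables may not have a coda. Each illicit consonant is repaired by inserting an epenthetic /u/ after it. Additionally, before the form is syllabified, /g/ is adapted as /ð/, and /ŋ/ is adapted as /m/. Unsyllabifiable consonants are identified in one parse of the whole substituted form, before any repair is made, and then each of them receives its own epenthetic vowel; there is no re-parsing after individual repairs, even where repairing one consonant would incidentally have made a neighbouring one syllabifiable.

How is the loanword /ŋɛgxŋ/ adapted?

mɛðuxumu

Substitution: /ŋ/ → /m/, /g/ → /ð/, giving /mɛðxm/.
Syllabifying with onset maximization leaves /ð/, /x/, /m/ stranded (no codas are permitted; onsets may contain at most 2 consonants).
Each unlicensed consonant becomes the onset of a new syllable: /ð/ → /ðu/, /x/ → /xu/, /m/ → /mu/.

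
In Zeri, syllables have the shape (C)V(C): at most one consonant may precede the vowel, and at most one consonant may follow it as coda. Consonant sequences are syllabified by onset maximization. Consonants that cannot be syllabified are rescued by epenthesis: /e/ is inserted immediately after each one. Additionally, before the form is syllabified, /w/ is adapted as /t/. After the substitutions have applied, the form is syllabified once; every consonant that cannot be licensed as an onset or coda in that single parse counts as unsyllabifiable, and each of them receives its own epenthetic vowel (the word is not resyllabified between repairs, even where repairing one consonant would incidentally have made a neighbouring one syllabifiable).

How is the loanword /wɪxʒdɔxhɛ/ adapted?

Substitution: /w/ → /t/, giving /tɪxʒdɔxhɛ/.
Syllabifying with onset maximization leaves /ʒ/ stranded (at most one coda consonant is licensed; onsets are limited to one consonant).
Epenthesis after each stranded consonant: /ʒ/ → /ʒe/.

tɪxʒedɔxhɛ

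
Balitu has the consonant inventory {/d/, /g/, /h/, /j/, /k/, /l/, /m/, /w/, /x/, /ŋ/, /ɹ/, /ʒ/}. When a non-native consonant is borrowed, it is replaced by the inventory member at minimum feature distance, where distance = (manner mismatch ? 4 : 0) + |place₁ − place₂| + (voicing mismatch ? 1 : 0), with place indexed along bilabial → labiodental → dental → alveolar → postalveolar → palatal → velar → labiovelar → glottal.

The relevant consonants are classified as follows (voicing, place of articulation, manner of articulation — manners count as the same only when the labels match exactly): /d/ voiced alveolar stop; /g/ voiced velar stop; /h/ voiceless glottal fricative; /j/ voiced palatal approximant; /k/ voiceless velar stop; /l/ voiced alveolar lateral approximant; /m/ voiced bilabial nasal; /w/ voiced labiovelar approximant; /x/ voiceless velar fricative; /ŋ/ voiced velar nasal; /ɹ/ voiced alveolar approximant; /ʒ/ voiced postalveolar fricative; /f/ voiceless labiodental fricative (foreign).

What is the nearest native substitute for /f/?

/ʒ/ is closest: same manner (fricative), place distance 3 (labiodental→postalveolar), voicing differs (+1); total 4. Next closest is /x/ at distance 5.

ʒ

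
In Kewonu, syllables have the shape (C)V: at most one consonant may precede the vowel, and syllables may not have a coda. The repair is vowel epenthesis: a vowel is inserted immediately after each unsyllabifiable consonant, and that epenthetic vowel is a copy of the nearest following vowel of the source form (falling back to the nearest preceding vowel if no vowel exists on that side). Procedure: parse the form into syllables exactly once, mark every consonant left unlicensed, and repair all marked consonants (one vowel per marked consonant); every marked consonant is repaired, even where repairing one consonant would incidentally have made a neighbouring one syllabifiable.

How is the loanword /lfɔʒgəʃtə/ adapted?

lɔfɔʒəgəʃətə

Under (C)V, the unsyllabifiable consonants are /l/, /ʒ/, /ʃ/ (no codas are permitted; onsets are limited to one consonant).
Epenthesis after each stranded consonant: /l/ → /lɔ/, /ʒ/ → /ʒə/, /ʃ/ → /ʃə/.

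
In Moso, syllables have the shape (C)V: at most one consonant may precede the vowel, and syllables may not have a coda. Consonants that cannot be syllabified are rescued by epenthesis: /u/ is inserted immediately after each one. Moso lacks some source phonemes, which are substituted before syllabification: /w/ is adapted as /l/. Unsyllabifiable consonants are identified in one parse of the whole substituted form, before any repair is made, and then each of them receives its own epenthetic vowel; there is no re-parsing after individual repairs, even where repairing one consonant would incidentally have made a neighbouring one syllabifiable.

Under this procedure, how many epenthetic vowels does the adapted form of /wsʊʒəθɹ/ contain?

After substitution the input is /lsʊʒəθɹ/.
The unsyllabifiable consonants are /l/, /θ/, /ɹ/; each receives one epenthetic vowel.

3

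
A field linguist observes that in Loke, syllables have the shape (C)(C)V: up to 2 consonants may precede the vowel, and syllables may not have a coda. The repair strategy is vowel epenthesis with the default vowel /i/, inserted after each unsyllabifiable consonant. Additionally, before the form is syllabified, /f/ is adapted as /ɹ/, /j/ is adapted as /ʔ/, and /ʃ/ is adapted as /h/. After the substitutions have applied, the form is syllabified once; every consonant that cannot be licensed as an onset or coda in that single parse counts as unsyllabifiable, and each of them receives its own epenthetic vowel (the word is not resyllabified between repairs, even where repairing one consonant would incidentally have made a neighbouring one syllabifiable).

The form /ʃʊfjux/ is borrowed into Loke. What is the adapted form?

hʊɹʔuxi

Substitution: /ʃ/ → /h/, /f/ → /ɹ/, /j/ → /ʔ/, giving /hʊɹʔux/.
Under (C)(C)V, the unsyllabifiable consonants are /x/ (no codas are permitted; onsets may contain at most 2 consonants).
Inserting the epenthetic vowel yields /x/ → /xi/.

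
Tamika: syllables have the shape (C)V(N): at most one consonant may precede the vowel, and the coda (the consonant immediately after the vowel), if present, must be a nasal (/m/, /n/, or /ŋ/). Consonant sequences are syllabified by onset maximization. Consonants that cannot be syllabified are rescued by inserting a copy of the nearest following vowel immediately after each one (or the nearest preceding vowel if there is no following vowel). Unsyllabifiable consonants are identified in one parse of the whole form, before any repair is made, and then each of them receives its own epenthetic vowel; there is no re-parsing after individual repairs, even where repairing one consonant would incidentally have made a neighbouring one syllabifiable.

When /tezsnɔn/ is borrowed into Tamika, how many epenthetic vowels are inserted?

2

The unsyllabifiable consonants are /z/, /s/; each receives one epenthetic vowel.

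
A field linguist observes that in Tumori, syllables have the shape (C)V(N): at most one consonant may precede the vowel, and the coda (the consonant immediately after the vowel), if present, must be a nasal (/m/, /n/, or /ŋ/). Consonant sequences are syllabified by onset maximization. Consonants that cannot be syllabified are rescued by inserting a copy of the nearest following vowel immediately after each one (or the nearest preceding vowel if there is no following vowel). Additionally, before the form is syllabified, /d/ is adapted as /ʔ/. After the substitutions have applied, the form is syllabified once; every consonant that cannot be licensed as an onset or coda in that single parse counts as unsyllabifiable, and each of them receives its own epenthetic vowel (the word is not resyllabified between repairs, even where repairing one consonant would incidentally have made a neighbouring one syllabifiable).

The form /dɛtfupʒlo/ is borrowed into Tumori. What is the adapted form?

ʔɛtufupoʒolo

Substitution: /d/ → /ʔ/, giving /ʔɛtfupʒlo/.
Under (C)V(N), the unsyllabifiable consonants are /t/, /p/, /ʒ/ (only a nasal (/m/, /n/, or /ŋ/) is licensed in coda position; onsets are limited to one consonant).
Inserting the epenthetic vowel yields /t/ → /tu/, /p/ → /po/, /ʒ/ → /ʒo/.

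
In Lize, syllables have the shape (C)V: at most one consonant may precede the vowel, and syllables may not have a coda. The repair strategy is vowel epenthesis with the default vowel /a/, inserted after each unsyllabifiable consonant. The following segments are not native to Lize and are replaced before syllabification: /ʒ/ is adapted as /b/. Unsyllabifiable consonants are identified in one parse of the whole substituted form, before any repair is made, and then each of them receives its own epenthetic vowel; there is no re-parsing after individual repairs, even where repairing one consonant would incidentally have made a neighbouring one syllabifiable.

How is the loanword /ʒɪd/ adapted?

Substitution: /ʒ/ → /b/, giving /bɪd/.
Under (C)V, the unsyllabifiable consonants are /d/ (no codas are permitted; onsets are limited to one consonant).
Inserting the epenthetic vowel yields /d/ → /da/.

bɪda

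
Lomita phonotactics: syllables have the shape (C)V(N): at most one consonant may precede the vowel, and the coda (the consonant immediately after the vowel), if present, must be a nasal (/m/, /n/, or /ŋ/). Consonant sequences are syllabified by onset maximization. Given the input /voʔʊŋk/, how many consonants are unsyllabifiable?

Syllabifying with onset maximization leaves /k/ stranded (only a nasal (/m/, /n/, or /ŋ/) is licensed in coda position; onsets are limited to one consonant).

1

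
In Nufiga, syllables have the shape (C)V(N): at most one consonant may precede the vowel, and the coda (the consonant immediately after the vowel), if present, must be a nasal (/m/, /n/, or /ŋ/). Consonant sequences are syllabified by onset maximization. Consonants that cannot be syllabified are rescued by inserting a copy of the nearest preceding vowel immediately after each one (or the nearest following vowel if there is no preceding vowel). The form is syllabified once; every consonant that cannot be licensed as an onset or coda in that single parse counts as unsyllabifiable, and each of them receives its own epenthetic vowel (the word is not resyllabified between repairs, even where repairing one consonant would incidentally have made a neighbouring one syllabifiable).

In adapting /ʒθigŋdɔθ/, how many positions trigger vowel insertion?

The unsyllabifiable consonants are /ʒ/, /g/, /ŋ/, /θ/; each receives one epenthetic vowel.

4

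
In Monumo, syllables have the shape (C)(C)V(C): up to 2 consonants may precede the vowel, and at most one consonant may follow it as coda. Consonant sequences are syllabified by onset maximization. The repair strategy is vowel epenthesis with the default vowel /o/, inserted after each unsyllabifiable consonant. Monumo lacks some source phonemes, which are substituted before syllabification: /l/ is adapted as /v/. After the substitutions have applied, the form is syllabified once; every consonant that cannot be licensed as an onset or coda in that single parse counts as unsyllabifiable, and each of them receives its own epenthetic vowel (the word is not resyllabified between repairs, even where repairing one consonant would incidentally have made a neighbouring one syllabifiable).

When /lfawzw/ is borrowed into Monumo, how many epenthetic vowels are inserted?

2

After substitution the input is /vfawzw/.
The unsyllabifiable consonants are /z/, /w/; each receives one epenthetic vowel.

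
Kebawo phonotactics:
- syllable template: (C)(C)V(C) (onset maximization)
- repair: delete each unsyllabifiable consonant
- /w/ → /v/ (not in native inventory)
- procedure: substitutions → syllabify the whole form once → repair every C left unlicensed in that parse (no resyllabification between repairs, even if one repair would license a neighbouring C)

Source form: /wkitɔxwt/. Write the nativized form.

Substitution: /w/ → /v/, giving /vkitɔxvt/.
Under (C)(C)V(C), the unsyllabifiable consonants are /v/, /t/ (at most one coda consonant is licensed; onsets may contain at most 2 consonants).
Deleting the stranded consonants removes /v/, /t/.

vkitɔx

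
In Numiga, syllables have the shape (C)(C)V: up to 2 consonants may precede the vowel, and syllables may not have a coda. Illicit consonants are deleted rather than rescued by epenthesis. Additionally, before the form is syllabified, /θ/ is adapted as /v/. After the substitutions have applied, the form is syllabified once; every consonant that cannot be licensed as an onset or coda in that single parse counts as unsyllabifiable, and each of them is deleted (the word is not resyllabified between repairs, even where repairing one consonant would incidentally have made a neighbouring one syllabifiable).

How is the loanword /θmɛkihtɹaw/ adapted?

vmɛkitɹa

Substitution: /θ/ → /v/, giving /vmɛkihtɹaw/.
Under (C)(C)V, the unsyllabifiable consonants are /h/, /w/ (no codas are permitted; onsets may contain at most 2 consonants).
Deletion applies to /h/, /w/.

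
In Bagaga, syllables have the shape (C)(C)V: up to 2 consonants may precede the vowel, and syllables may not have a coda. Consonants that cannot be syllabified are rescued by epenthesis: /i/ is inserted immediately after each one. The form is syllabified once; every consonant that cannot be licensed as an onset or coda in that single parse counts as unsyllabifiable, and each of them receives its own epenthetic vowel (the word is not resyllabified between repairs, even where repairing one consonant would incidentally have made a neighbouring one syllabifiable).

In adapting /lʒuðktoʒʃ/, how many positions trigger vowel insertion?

The unsyllabifiable consonants are /ð/, /ʒ/, /ʃ/; each receives one epenthetic vowel.

3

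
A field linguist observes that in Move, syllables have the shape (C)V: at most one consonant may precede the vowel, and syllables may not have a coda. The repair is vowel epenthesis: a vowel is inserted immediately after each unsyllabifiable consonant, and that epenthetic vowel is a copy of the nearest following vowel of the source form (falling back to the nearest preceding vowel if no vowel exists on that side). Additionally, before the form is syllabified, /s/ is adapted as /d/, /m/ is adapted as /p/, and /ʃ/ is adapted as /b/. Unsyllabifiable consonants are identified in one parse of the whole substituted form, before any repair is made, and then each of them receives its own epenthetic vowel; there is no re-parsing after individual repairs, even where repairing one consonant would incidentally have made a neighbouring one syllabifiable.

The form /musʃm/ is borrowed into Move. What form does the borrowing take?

Substitution: /m/ → /p/, /s/ → /d/, /ʃ/ → /b/, giving /pudbp/.
The consonants /d/, /b/, /p/ cannot be parsed into a legal (C)V syllable (no codas are permitted; onsets are limited to one consonant).
Each unlicensed consonant becomes the onset of a new syllable: /d/ → /du/, /b/ → /bu/, /p/ → /pu/.

pudubupu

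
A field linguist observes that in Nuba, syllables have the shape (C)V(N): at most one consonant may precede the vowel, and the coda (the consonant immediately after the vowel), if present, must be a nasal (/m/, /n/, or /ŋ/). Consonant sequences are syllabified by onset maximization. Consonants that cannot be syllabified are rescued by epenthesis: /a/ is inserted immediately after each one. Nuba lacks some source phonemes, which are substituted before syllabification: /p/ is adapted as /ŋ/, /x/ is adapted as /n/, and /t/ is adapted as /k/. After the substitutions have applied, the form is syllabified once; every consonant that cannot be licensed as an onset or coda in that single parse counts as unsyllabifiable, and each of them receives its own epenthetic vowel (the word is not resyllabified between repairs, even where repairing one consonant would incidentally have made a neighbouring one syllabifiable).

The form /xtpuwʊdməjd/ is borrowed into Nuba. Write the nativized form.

nakaŋuwʊdaməjada

Substitution: /x/ → /n/, /t/ → /k/, /p/ → /ŋ/, giving /nkŋuwʊdməjd/.
The consonants /n/, /k/, /d/, /j/, /d/ cannot be parsed into a legal (C)V(N) syllable (only a nasal (/m/, /n/, or /ŋ/) is licensed in coda position; onsets are limited to one consonant).
Each unlicensed consonant becomes the onset of a new syllable: /n/ → /na/, /k/ → /ka/, /d/ → /da/, /j/ → /ja/, /d/ → /da/.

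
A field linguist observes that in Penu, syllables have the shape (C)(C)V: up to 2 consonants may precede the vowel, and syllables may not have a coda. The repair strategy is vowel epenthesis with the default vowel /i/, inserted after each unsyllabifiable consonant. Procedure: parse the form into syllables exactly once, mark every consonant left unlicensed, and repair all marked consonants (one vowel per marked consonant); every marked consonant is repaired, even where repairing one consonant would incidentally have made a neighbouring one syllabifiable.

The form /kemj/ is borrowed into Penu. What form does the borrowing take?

The consonants /m/, /j/ cannot be parsed into a legal (C)(C)V syllable (no codas are permitted; onsets may contain at most 2 consonants).
Inserting the epenthetic vowel yields /m/ → /mi/, /j/ → /ji/.

kemiji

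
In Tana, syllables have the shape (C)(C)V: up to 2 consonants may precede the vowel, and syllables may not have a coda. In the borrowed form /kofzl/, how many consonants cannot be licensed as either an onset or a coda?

3

Syllabifying with onset maximization leaves /f/, /z/, /l/ stranded (no codas are permitted; onsets may contain at most 2 consonants).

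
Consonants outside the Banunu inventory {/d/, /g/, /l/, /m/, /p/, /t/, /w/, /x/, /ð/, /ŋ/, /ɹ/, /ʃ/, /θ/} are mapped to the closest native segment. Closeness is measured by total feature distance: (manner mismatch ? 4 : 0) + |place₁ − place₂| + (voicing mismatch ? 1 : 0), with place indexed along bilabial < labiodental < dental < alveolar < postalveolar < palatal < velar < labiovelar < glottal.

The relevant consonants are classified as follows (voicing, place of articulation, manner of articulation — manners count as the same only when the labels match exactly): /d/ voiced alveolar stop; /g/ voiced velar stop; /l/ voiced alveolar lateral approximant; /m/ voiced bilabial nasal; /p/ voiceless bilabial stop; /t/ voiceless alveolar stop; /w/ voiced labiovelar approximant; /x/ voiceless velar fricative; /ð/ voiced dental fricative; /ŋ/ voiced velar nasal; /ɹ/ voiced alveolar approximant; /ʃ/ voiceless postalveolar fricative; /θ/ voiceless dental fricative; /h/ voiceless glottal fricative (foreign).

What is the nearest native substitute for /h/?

x

/x/ is closest: same manner (fricative), place distance 2 (glottal→velar), same voicing; total 2. Next closest is /ʃ/ at distance 4.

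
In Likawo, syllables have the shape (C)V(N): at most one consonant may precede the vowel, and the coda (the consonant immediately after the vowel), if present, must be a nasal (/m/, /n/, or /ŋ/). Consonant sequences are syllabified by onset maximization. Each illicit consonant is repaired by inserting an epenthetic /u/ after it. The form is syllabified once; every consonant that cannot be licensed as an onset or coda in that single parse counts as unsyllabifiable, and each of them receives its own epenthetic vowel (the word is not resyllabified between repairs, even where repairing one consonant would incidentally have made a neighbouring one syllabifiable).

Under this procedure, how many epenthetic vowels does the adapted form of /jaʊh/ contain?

The unsyllabifiable consonants are /h/; each receives one epenthetic vowel.

1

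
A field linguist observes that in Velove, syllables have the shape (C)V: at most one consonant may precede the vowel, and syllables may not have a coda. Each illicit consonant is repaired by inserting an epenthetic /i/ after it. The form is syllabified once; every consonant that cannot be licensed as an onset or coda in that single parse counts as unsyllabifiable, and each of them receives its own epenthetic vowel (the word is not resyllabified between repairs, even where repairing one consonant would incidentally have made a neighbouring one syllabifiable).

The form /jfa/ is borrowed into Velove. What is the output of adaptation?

jifa

The consonants /j/ cannot be parsed into a legal (C)V syllable (no codas are permitted; onsets are limited to one consonant).
Inserting the epenthetic vowel yields /j/ → /ji/.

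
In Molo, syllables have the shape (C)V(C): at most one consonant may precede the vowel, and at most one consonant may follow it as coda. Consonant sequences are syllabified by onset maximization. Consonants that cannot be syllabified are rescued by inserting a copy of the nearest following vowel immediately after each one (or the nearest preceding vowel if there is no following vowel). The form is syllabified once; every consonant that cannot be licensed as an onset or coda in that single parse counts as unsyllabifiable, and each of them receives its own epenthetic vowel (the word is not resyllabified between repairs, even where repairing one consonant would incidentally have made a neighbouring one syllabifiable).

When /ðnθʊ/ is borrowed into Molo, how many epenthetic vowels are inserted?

The unsyllabifiable consonants are /ð/, /n/; each receives one epenthetic vowel.

2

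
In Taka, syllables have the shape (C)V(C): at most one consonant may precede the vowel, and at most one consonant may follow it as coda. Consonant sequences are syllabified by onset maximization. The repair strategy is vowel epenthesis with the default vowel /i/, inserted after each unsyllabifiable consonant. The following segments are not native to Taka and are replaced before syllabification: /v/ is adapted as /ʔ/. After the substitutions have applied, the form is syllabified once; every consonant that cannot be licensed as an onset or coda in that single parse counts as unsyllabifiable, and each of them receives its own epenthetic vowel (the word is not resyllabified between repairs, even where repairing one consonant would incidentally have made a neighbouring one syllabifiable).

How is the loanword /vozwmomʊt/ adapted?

Substitution: /v/ → /ʔ/, giving /ʔozwmomʊt/.
Syllabifying with onset maximization leaves /w/ stranded (at most one coda consonant is licensed; onsets are limited to one consonant).
Each unlicensed consonant becomes the onset of a new syllable: /w/ → /wi/.

ʔozwimomʊt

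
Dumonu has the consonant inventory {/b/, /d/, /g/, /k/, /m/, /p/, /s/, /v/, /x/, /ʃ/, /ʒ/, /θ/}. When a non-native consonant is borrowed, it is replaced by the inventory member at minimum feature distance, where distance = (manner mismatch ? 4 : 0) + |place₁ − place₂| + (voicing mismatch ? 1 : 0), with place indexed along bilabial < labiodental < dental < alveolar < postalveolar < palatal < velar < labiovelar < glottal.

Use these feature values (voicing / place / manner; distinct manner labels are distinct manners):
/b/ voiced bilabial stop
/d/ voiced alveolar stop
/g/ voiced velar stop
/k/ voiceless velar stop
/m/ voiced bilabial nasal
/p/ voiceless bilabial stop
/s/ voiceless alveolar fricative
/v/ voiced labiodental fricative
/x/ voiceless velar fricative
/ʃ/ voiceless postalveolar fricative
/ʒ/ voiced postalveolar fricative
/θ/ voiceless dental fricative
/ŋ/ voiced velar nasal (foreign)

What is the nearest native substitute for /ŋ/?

/g/ is closest: manner differs (nasal→stop, +4), place distance 0 (velar→velar), same voicing; total 4. Next closest is /k/ at distance 5.

g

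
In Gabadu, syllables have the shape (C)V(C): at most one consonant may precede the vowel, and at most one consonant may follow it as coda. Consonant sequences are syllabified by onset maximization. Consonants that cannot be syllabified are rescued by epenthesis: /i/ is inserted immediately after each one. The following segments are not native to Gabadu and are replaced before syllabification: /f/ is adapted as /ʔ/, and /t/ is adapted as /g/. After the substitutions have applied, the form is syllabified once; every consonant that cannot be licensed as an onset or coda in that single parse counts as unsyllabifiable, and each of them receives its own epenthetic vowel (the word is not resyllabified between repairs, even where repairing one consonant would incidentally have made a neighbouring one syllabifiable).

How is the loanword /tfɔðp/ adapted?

giʔɔðpi

Substitution: /t/ → /g/, /f/ → /ʔ/, giving /gʔɔðp/.
Syllabifying with onset maximization leaves /g/, /p/ stranded (at most one coda consonant is licensed; onsets are limited to one consonant).
Epenthesis after each stranded consonant: /g/ → /gi/, /p/ → /pi/.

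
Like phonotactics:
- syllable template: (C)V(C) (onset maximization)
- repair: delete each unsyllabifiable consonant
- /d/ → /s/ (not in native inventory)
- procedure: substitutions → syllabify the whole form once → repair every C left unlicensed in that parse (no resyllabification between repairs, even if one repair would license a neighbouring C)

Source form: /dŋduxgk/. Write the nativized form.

Substitution: /d/ → /s/, giving /sŋsuxgk/.
Under (C)V(C), the unsyllabifiable consonants are /s/, /ŋ/, /g/, /k/ (at most one coda consonant is licensed; onsets are limited to one consonant).
Deletion applies to /s/, /ŋ/, /g/, /k/.

sux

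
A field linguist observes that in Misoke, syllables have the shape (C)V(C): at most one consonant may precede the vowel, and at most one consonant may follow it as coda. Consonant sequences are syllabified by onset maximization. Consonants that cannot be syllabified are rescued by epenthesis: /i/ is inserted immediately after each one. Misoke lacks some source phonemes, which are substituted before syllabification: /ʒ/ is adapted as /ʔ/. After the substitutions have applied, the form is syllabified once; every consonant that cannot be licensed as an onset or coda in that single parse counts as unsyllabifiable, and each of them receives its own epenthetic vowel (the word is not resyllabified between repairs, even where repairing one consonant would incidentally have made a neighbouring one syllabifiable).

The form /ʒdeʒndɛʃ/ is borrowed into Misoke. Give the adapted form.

Substitution: /ʒ/ → /ʔ/, giving /ʔdeʔndɛʃ/.
Under (C)V(C), the unsyllabifiable consonants are /ʔ/, /n/ (at most one coda consonant is licensed; onsets are limited to one consonant).
Inserting the epenthetic vowel yields /ʔ/ → /ʔi/, /n/ → /ni/.

ʔideʔnidɛʃ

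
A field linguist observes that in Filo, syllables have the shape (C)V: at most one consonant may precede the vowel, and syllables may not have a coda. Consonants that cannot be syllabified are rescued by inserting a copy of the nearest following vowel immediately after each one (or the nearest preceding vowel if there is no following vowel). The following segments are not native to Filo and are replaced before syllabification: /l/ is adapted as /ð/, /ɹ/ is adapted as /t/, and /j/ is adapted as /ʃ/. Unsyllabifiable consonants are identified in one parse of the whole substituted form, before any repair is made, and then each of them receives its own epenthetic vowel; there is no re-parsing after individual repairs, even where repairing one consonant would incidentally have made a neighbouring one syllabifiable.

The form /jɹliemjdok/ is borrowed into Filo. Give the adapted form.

Substitution: /j/ → /ʃ/, /ɹ/ → /t/, /l/ → /ð/, giving /ʃtðiemʃdok/.
Syllabifying with onset maximization leaves /ʃ/, /t/, /m/, /ʃ/, /k/ stranded (no codas are permitted; onsets are limited to one consonant).
Each unlicensed consonant becomes the onset of a new syllable: /ʃ/ → /ʃi/, /t/ → /ti/, /m/ → /mo/, /ʃ/ → /ʃo/, /k/ → /ko/.

ʃitiðiemoʃodoko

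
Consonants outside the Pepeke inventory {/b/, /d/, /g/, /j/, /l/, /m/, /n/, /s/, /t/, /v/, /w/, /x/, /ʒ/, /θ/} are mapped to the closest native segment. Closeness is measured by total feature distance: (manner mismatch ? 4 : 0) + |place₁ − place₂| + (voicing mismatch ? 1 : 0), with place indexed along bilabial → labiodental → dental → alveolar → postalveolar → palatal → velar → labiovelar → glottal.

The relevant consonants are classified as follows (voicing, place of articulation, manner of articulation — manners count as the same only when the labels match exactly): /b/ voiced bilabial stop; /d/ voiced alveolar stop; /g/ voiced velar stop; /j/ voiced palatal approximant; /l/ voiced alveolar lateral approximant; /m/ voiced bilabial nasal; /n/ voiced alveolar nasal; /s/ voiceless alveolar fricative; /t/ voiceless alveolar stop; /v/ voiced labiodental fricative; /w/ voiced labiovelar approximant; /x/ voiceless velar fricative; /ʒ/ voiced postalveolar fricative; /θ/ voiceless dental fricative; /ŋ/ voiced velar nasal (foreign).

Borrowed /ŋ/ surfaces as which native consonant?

/n/ is closest: same manner (nasal), place distance 3 (velar→alveolar), same voicing; total 3. Next closest is /g/ at distance 4.

n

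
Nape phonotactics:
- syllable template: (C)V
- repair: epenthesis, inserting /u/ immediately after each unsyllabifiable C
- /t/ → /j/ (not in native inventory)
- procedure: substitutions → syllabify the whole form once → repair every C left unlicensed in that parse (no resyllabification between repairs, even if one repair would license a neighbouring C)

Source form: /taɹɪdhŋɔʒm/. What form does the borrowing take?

Substitution: /t/ → /j/, giving /jaɹɪdhŋɔʒm/.
Under (C)V, the unsyllabifiable consonants are /d/, /h/, /ʒ/, /m/ (no codas are permitted; onsets are limited to one consonant).
Epenthesis after each stranded consonant: /d/ → /du/, /h/ → /hu/, /ʒ/ → /ʒu/, /m/ → /mu/.

jaɹɪduhuŋɔʒumu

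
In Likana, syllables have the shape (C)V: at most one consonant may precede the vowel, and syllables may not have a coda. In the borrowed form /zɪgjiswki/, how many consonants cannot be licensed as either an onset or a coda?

Syllabifying with onset maximization leaves /g/, /s/, /w/ stranded (no codas are permitted; onsets are limited to one consonant).

3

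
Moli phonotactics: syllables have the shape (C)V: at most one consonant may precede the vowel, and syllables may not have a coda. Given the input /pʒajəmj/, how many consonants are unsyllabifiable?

3

Syllabifying with onset maximization leaves /p/, /m/, /j/ stranded (no codas are permitted; onsets are limited to one consonant).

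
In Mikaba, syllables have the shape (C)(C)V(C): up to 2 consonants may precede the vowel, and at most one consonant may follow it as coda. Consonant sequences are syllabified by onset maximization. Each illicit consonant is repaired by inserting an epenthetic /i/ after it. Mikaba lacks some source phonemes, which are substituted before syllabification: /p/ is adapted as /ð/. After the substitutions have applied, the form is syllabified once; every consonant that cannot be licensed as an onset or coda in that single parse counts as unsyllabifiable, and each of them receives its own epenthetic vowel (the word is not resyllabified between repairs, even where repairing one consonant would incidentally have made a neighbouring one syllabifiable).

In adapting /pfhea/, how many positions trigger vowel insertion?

After substitution the input is /ðfhea/.
The unsyllabifiable consonants are /ð/; each receives one epenthetic vowel.

1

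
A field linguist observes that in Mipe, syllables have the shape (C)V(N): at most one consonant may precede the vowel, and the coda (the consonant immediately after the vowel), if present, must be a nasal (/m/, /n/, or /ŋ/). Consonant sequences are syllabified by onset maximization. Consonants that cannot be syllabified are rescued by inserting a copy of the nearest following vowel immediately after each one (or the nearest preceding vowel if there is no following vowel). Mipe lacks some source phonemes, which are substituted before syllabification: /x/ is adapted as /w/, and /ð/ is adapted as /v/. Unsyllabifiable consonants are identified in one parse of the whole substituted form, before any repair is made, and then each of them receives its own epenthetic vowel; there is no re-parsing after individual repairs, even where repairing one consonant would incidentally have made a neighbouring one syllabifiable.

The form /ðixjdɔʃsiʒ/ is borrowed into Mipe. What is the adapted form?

viwɔjɔdɔʃisiʒi

Substitution: /ð/ → /v/, /x/ → /w/, giving /viwjdɔʃsiʒ/.
Syllabifying with onset maximization leaves /w/, /j/, /ʃ/, /ʒ/ stranded (only a nasal (/m/, /n/, or /ŋ/) is licensed in coda position; onsets are limited to one consonant).
Inserting the epenthetic vowel yields /w/ → /wɔ/, /j/ → /jɔ/, /ʃ/ → /ʃi/, /ʒ/ → /ʒi/.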